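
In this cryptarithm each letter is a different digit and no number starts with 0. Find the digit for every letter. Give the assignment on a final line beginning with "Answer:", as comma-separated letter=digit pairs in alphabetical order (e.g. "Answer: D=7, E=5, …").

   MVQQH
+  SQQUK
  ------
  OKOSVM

Step 1. [col 1: H + K ≡ M (mod 10)] no forcing yet in column 1 (carry-in 0); H=5 is free and consistent — try it ⇒ H=5.
Step 2. [O] the sum has 6 digits but both addends have 5; that extra leading digit O is the final carry, namely 1 ⇒ O=1.
Step 3. [col 1: H + K ≡ M (mod 10)] M=8 is one option consistent with column 1 (H + K ≡ M (mod 10), carry-in 0) — take it. So M=8.
Step 4. [col 1: H + K ≡ M (mod 10)] column 1 reads H+K+carry(0)=M with H=5, M=8; with digits 1,5,8 already taken and all letters distinct, the only value for K is 3. So K=3.
Step 5. [col 2: Q + U ≡ V (mod 10)] column 2 (Q + U ≡ V (mod 10), carry-in 0) doesn't pin U yet; pick U=7 and continue, so U=7.
Step 6. [col 2: Q + U ≡ V (mod 10)] several values work for Q in column 2 (Q + U ≡ V (mod 10), carry-in 0); try Q=2 ⇒ Q=2.
Step 7. [col 2: Q + U ≡ V (mod 10)] column 2: given Q=2, U=7, carry-in 0, and digits 1,2,3,5,7,8 already taken and all letters distinct, Q+U≡V (mod 10) forces V=9, so V=9.
Step 8. [col 3: Q + Q ≡ S (mod 10)] in column 3 we have Q+Q≡S with carry-in 0; given Q=2 and digits 1,2,3,5,7,8,9 already taken and all letters distinct, that pins S to 4 ⇒ S=4.

Answer: H=5, K=3, M=8, O=1, Q=2, S=4, U=7, V=9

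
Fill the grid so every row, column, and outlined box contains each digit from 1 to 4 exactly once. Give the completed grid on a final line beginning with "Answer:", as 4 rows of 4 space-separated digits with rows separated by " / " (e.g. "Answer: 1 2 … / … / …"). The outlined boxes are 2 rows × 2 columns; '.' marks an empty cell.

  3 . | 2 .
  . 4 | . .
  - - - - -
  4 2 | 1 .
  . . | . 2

Step 1. [r1c2∈{1}] r1c2 is down to just 1. So r1c2=1.
Step 2. [r3c4∈{3}] nothing but 3 survives at r3c4. So r3c4=3.
Step 3. [r2c1∈{2}] r2c1 is down to just 2, so r2c1=2.
Step 4. [r2c3∈{3}] r2c3 has the single candidate 3. So r2c3=3.
Step 5. [r2c4∈{1}] nothing but 1 survives at r2c4 ⇒ r2c4=1.
Step 6. [r4c3∈{4}] r4c3 has the single candidate 4, so r4c3=4.
Step 7. [r4c2∈{3}] only 3 remains possible at r4c2 ⇒ r4c2=3.
Step 8. [r1c4∈{4}] r1c4 has the single candidate 4. So r1c4=4.
Step 9. [r4c1∈{1}] r4c1's peers cover all but 1. So r4c1=1.

Answer: 3 1 2 4 / 2 4 3 1 / 4 2 1 3 / 1 3 4 2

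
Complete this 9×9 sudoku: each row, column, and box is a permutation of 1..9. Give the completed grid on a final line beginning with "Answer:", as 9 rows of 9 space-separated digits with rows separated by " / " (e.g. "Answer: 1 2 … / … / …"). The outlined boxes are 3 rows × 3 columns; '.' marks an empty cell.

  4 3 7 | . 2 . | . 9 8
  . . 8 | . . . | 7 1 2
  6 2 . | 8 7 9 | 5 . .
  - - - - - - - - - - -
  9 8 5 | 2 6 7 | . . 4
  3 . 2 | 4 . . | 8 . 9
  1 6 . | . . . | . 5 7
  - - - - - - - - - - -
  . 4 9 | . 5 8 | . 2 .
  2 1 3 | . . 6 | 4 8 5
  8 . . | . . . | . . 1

Step 1. [r6c6∈{3}] only 3 remains possible at r6c6, so r6c6=3.
Step 2. [r9c7∈{3,6,9}] 9 has one home in col 7: r9c7 ⇒ r9c7=9.
Step 3. [r9c8∈{3,6,7}] col 8 places 7 nowhere but r9c8 ⇒ r9c8=7.
Step 4. [r5c6∈{1,5}] in row 5, 5 fits only at r5c6. So r5c6=5.
Step 5. [r2c4∈{3,5,6}] in row 2, 6 fits only at r2c4. So r2c4=6.
Step 6. [r7c4∈{1,3,7}] row 7 places 1 nowhere but r7c4 ⇒ r7c4=1.
Step 7. [r2c6∈{4}] only 4 remains possible at r2c6, so r2c6=4.
Step 8. [r3c9∈{3}] only 3 remains possible at r3c9, so r3c9=3.
Step 9. [r6c4∈{9}] nothing but 9 survives at r6c4 ⇒ r6c4=9.
Step 10. [r7c7∈{3,6}] row 7 places 3 nowhere but r7c7, so r7c7=3.
Step 11. [r9c4∈{3}] only 3 remains possible at r9c4. So r9c4=3.
Step 12. [r9c2∈{5}] r9c2 is down to just 5 ⇒ r9c2=5.
Step 13. [r4c8∈{3}] r4c8 has the single candidate 3, so r4c8=3.
Step 14. [r6c7∈{2}] r6c7 is down to just 2 ⇒ r6c7=2.
Step 15. [r5c5∈{1}] r5c5 has the single candidate 1 ⇒ r5c5=1.
Step 16. [r9c5∈{4}] r9c5 is down to just 4. So r9c5=4.
Step 17. [r6c5∈{8}] r6c5 has the single candidate 8, so r6c5=8.
Step 18. [r2c5∈{3}] nothing but 3 survives at r2c5. So r2c5=3.
Step 19. [r8c5∈{9}] r8c5 is down to just 9, so r8c5=9.
Step 20. [r8c4∈{7}] only 7 remains possible at r8c4 ⇒ r8c4=7.
Step 21. [r1c6∈{1}] r1c6 has the single candidate 1 ⇒ r1c6=1.
Step 22. [r1c7∈{6}] r1c7 is down to just 6, so r1c7=6.
Step 23. [r3c8∈{4}] nothing but 4 survives at r3c8, so r3c8=4.
Step 24. [r5c2∈{7}] r5c2 is down to just 7 ⇒ r5c2=7.
Step 25. [r2c2∈{9}] r2c2's peers cover all but 9. So r2c2=9.
Step 26. [r7c9∈{6}] r7c9 is down to just 6, so r7c9=6.
Step 27. [r9c6∈{2}] r9c6 has the single candidate 2, so r9c6=2.
Step 28. [r3c3∈{1}] nothing but 1 survives at r3c3, so r3c3=1.
Step 29. [r9c3∈{6}] nothing but 6 survives at r9c3 ⇒ r9c3=6.
Step 30. [r4c7∈{1}] nothing but 1 survives at r4c7. So r4c7=1.
Step 31. [r1c4∈{5}] r1c4 has the single candidate 5 ⇒ r1c4=5.
Step 32. [r5c8∈{6}] r5c8 is down to just 6, so r5c8=6.
Step 33. [r7c1∈{7}] r7c1 has the single candidate 7. So r7c1=7.
Step 34. [r6c3∈{4}] nothing but 4 survives at r6c3. So r6c3=4.
Step 35. [r2c1∈{5}] only 5 remains possible at r2c1, so r2c1=5.

Answer: 4 3 7 5 2 1 6 9 8 / 5 9 8 6 3 4 7 1 2 / 6 2 1 8 7 9 5 4 3 / 9 8 5 2 6 7 1 3 4 / 3 7 2 4 1 5 8 6 9 / 1 6 4 9 8 3 2 5 7 / 7 4 9 1 5 8 3 2 6 / 2 1 3 7 9 6 4 8 5 / 8 5 6 3 4 2 9 7 1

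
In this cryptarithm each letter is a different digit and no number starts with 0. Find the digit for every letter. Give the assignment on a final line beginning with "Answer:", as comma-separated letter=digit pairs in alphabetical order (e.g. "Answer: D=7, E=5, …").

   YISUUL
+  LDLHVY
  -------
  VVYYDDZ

Step 1. [V] V is the leading digit of a 7-digit sum of two 6-digit numbers; the final carry is exactly 1, so V=1.
Step 2. [col 1: L + Y ≡ Z (mod 10)] Z=0 is one option consistent with column 1 (L + Y ≡ Z (mod 10), carry-in 0) — take it ⇒ Z=0.
Step 3. [col 1: L + Y ≡ Z (mod 10)] Y=7 is one option consistent with column 1 (L + Y ≡ Z (mod 10), carry-in 0) — take it, so Y=7.
Step 4. [col 1: L + Y ≡ Z (mod 10)] from column 1 (Y=7, Z=0, carry-in 0, digits 0,1,7 already taken and all letters distinct): L must equal 3, so L=3.
Step 5. [col 2: U + V ≡ D (mod 10)] no forcing yet in column 2 (carry-in 1); D=8 is free and consistent — try it ⇒ D=8.
Step 6. [col 2: U + V ≡ D (mod 10)] column 2: given V=1, D=8, carry-in 1, and digits 0,1,3,7,8 already taken and all letters distinct, U+V≡D (mod 10) forces U=6 ⇒ U=6.
Step 7. [col 3: U + H ≡ D (mod 10)] column 3 reads U+H+carry(0)=D with U=6, D=8; with digits 0,1,3,6,7,8 already taken and all letters distinct, the only value for H is 2, so H=2.
Step 8. [col 4: S + L ≡ Y (mod 10)] in column 4 we have S+L≡Y with carry-in 0; given L=3, Y=7 and digits 0,1,2,3,6,7,8 already taken and all letters distinct, that pins S to 4. So S=4.
Step 9. [col 5: I + D ≡ Y (mod 10)] from column 5 (D=8, Y=7, carry-in 0, digits 0,1,2,3,4,6,7,8 already taken and all letters distinct): I must equal 9. So I=9.

Answer: D=8, H=2, I=9, L=3, S=4, U=6, V=1, Y=7, Z=0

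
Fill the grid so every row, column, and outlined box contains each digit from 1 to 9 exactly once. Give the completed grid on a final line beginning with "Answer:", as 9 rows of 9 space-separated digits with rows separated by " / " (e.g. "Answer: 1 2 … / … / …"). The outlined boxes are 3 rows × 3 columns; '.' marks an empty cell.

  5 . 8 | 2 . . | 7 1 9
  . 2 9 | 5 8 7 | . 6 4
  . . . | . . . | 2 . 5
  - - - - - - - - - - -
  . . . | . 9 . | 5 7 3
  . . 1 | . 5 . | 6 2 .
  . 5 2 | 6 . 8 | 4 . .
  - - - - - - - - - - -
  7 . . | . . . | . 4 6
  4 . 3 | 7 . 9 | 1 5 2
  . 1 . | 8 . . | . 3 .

Step 1. [r8c5∈{6}] r8c5 has the single candidate 6, so r8c5=6.
Step 2. [r5c2∈{3,4,7,8,9}] row 5 places 7 nowhere but r5c2. So r5c2=7.
Step 3. [r9c1∈{2,6,9}] r9c1 is the only open cell in col 1 admitting 2 ⇒ r9c1=2.
Step 4. [r9c5∈{4}] r9c5 has the single candidate 4. So r9c5=4.
Step 5. [r1c5∈{3}] only 3 remains possible at r1c5 ⇒ r1c5=3.
Step 6. [r3c5∈{1}] r3c5 is down to just 1. So r3c5=1.
Step 7. [r6c1∈{3,9}] 3 has one home in row 6: r6c1. So r6c1=3.
Step 8. [r3c1∈{6}] only 6 remains possible at r3c1, so r3c1=6.
Step 9. [r3c6∈{4}] r3c6's peers cover all but 4, so r3c6=4.
Step 10. [r4c3∈{4,6}] across col 3, 4 lands solely at r4c3 ⇒ r4c3=4.
Step 11. [r7c2∈{8,9}] col 2 places 9 nowhere but r7c2 ⇒ r7c2=9.
Step 12. [r7c3∈{5}] r7c3's peers cover all but 5. So r7c3=5.
Step 13. [r4c1∈{8}] r4c1 has the single candidate 8, so r4c1=8.
Step 14. [r4c4∈{1}] r4c4's peers cover all but 1 ⇒ r4c4=1.
Step 15. [r7c4∈{3}] r7c4 is down to just 3 ⇒ r7c4=3.
Step 16. [r7c5∈{2}] only 2 remains possible at r7c5 ⇒ r7c5=2.
Step 17. [r9c7∈{9}] r9c7 has the single candidate 9 ⇒ r9c7=9.
Step 18. [r1c6∈{6}] only 6 remains possible at r1c6. So r1c6=6.
Step 19. [r8c2∈{8}] r8c2 has the single candidate 8. So r8c2=8.
Step 20. [r3c3∈{7}] r3c3 is down to just 7 ⇒ r3c3=7.
Step 21. [r5c1∈{9}] r5c1 has the single candidate 9, so r5c1=9.
Step 22. [r9c9∈{7}] nothing but 7 survives at r9c9. So r9c9=7.
Step 23. [r4c6∈{2}] r4c6 is down to just 2, so r4c6=2.
Step 24. [r5c4∈{4}] only 4 remains possible at r5c4 ⇒ r5c4=4.
Step 25. [r5c9∈{8}] nothing but 8 survives at r5c9, so r5c9=8.
Step 26. [r3c2∈{3}] r3c2 is down to just 3, so r3c2=3.
Step 27. [r9c6∈{5}] nothing but 5 survives at r9c6 ⇒ r9c6=5.
Step 28. [r7c7∈{8}] nothing but 8 survives at r7c7. So r7c7=8.
Step 29. [r6c8∈{9}] nothing but 9 survives at r6c8. So r6c8=9.
Step 30. [r2c7∈{3}] r2c7's peers cover all but 3. So r2c7=3.
Step 31. [r7c6∈{1}] r7c6 has the single candidate 1. So r7c6=1.
Step 32. [r4c2∈{6}] r4c2 has the single candidate 6. So r4c2=6.
Step 33. [r2c1∈{1}] r2c1 is down to just 1, so r2c1=1.
Step 34. [r3c8∈{8}] only 8 remains possible at r3c8 ⇒ r3c8=8.
Step 35. [r6c5∈{7}] r6c5 has the single candidate 7. So r6c5=7.
Step 36. [r9c3∈{6}] only 6 remains possible at r9c3. So r9c3=6.
Step 37. [r5c6∈{3}] r5c6's peers cover all but 3 ⇒ r5c6=3.
Step 38. [r1c2∈{4}] r1c2's peers cover all but 4. So r1c2=4.
Step 39. [r3c4∈{9}] r3c4 has the single candidate 9, so r3c4=9.
Step 40. [r6c9∈{1}] r6c9 has the single candidate 1, so r6c9=1.

Answer: 5 4 8 2 3 6 7 1 9 / 1 2 9 5 8 7 3 6 4 / 6 3 7 9 1 4 2 8 5 / 8 6 4 1 9 2 5 7 3 / 9 7 1 4 5 3 6 2 8 / 3 5 2 6 7 8 4 9 1 / 7 9 5 3 2 1 8 4 6 / 4 8 3 7 6 9 1 5 2 / 2 1 6 8 4 5 9 3 7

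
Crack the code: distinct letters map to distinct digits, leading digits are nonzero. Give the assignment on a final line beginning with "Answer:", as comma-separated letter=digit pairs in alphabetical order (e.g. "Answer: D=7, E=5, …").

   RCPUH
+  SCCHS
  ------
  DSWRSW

Step 1. [D] the sum has 6 digits but both addends have 5; that extra leading digit D is the final carry, namely 1. So D=1.
Step 2. [col 1: H + S ≡ W (mod 10)] no forcing yet in column 1 (carry-in 0); H=6 is free and consistent — try it. So H=6.
Step 3. [col 1: H + S ≡ W (mod 10)] column 1 (H + S ≡ W (mod 10), carry-in 0) doesn't pin W yet; pick W=0 and continue, so W=0.
Step 4. [col 1: H + S ≡ W (mod 10)] column 1 reads H+S+carry(0)=W with H=6, W=0; with digits 0,1,6 already taken and all letters distinct, the only value for S is 4, so S=4.
Step 5. [col 2: U + H ≡ S (mod 10)] from column 2 (H=6, S=4, carry-in 1, digits 0,1,4,6 already taken and all letters distinct): U must equal 7 ⇒ U=7.
Step 6. [col 3: P + C ≡ R (mod 10)] column 3 (P + C ≡ R (mod 10), carry-in 1) doesn't pin P yet; pick P=3 and continue. So P=3.
Step 7. [col 3: P + C ≡ R (mod 10)] C=5 is one option consistent with column 3 (P + C ≡ R (mod 10), carry-in 1) — take it. So C=5.
Step 8. [col 3: P + C ≡ R (mod 10)] from column 3 (P=3, C=5, carry-in 1, digits 0,1,3,4,5,6,7 already taken and all letters distinct): R must equal 9, so R=9.

Answer: C=5, D=1, H=6, P=3, R=9, S=4, U=7, W=0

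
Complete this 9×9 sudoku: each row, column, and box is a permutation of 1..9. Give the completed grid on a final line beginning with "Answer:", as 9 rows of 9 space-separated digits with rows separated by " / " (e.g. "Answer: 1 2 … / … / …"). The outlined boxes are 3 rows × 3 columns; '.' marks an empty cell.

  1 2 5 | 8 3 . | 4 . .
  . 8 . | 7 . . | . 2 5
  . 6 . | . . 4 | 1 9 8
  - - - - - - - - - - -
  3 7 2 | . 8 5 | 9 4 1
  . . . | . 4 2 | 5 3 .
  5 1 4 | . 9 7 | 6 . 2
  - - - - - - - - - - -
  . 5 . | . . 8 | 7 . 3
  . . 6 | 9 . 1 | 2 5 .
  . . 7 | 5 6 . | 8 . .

Step 1. [r2c1∈{4,9}] r2c1 is the only open cell in row 2 admitting 4. So r2c1=4.
Step 2. [r2c3∈{3,9}] r2c3 is the only open cell in box 1 admitting 9 ⇒ r2c3=9.
Step 3. [r7c1∈{2,9}] row 7 places 9 nowhere but r7c1 ⇒ r7c1=9.
Step 4. [r1c9∈{6,7}] in col 9, 6 fits only at r1c9, so r1c9=6.
Step 5. [r5c1∈{6,8}] col 1 places 6 nowhere but r5c1, so r5c1=6.
Step 6. [r8c2∈{3,4}] in row 8, 3 fits only at r8c2. So r8c2=3.
Step 7. [r3c4∈{2}] only 2 remains possible at r3c4. So r3c4=2.
Step 8. [r8c9∈{4}] r8c9 is down to just 4, so r8c9=4.
Step 9. [r7c8∈{1,6}] row 7 places 6 nowhere but r7c8, so r7c8=6.
Step 10. [r9c1∈{2}] r9c1 is down to just 2 ⇒ r9c1=2.
Step 11. [r3c5∈{5}] r3c5 is down to just 5 ⇒ r3c5=5.
Step 12. [r6c4∈{3}] r6c4 has the single candidate 3. So r6c4=3.
Step 13. [r1c6∈{9}] r1c6's peers cover all but 9 ⇒ r1c6=9.
Step 14. [r5c4∈{1}] nothing but 1 survives at r5c4. So r5c4=1.
Step 15. [r8c5∈{7}] r8c5's peers cover all but 7 ⇒ r8c5=7.
Step 16. [r6c8∈{8}] r6c8 has the single candidate 8. So r6c8=8.
Step 17. [r4c4∈{6}] only 6 remains possible at r4c4. So r4c4=6.
Step 18. [r5c3∈{8}] nothing but 8 survives at r5c3 ⇒ r5c3=8.
Step 19. [r3c1∈{7}] r3c1's peers cover all but 7. So r3c1=7.
Step 20. [r1c8∈{7}] r1c8 has the single candidate 7, so r1c8=7.
Step 21. [r5c9∈{7}] r5c9's peers cover all but 7 ⇒ r5c9=7.
Step 22. [r5c2∈{9}] r5c2's peers cover all but 9 ⇒ r5c2=9.
Step 23. [r9c9∈{9}] only 9 remains possible at r9c9. So r9c9=9.
Step 24. [r8c1∈{8}] r8c1 has the single candidate 8, so r8c1=8.
Step 25. [r7c3∈{1}] r7c3 has the single candidate 1. So r7c3=1.
Step 26. [r7c5∈{2}] r7c5 is down to just 2, so r7c5=2.
Step 27. [r2c6∈{6}] r2c6 has the single candidate 6, so r2c6=6.
Step 28. [r3c3∈{3}] only 3 remains possible at r3c3 ⇒ r3c3=3.
Step 29. [r9c2∈{4}] r9c2 has the single candidate 4. So r9c2=4.
Step 30. [r2c5∈{1}] r2c5 has the single candidate 1. So r2c5=1.
Step 31. [r9c8∈{1}] r9c8's peers cover all but 1 ⇒ r9c8=1.
Step 32. [r9c6∈{3}] only 3 remains possible at r9c6. So r9c6=3.
Step 33. [r2c7∈{3}] only 3 remains possible at r2c7 ⇒ r2c7=3.
Step 34. [r7c4∈{4}] r7c4's peers cover all but 4 ⇒ r7c4=4.

Answer: 1 2 5 8 3 9 4 7 6 / 4 8 9 7 1 6 3 2 5 / 7 6 3 2 5 4 1 9 8 / 3 7 2 6 8 5 9 4 1 / 6 9 8 1 4 2 5 3 7 / 5 1 4 3 9 7 6 8 2 / 9 5 1 4 2 8 7 6 3 / 8 3 6 9 7 1 2 5 4 / 2 4 7 5 6 3 8 1 9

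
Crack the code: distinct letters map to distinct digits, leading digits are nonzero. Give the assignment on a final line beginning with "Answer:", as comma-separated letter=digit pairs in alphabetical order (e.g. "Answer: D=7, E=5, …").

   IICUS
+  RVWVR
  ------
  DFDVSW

Step 1. [col 1: S + R ≡ W (mod 10)] S=7 is one option consistent with column 1 (S + R ≡ W (mod 10), carry-in 0) — take it, so S=7.
Step 2. [col 1: S + R ≡ W (mod 10)] several values work for R in column 1 (S + R ≡ W (mod 10), carry-in 0); try R=6, so R=6.
Step 3. [D] the sum has 6 digits but both addends have 5; that extra leading digit D is the final carry, namely 1. So D=1.
Step 4. [col 1: S + R ≡ W (mod 10)] column 1: given S=7, R=6, carry-in 0, and digits 1,6,7 already taken and all letters distinct, S+R≡W (mod 10) forces W=3. So W=3.
Step 5. [col 2: U + V ≡ S (mod 10)] no forcing yet in column 2 (carry-in 1); U=4 is free and consistent — try it, so U=4.
Step 6. [col 2: U + V ≡ S (mod 10)] in column 2 we have U+V≡S with carry-in 1; given U=4, S=7 and digits 1,3,4,6,7 already taken and all letters distinct, that pins V to 2. So V=2.
Step 7. [col 3: C + W ≡ V (mod 10)] column 3 reads C+W+carry(0)=V with W=3, V=2; with digits 1,2,3,4,6,7 already taken and all letters distinct, the only value for C is 9, so C=9.
Step 8. [col 4: I + V ≡ D (mod 10)] from column 4 (V=2, D=1, carry-in 1, digits 1,2,3,4,6,7,9 already taken and all letters distinct): I must equal 8 ⇒ I=8.
Step 9. [col 5: I + R ≡ F (mod 10)] in column 5 we have I+R≡F with carry-in 1; given I=8, R=6 and digits 1,2,3,4,6,7,8,9 already taken and all letters distinct, that pins F to 5 ⇒ F=5.

Answer: C=9, D=1, F=5, I=8, R=6, S=7, U=4, V=2, W=3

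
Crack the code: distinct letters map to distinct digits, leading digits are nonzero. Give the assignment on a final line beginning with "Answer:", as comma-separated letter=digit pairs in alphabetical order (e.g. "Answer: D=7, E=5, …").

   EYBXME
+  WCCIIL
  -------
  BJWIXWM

Step 1. [col 1: E + L ≡ M (mod 10)] L=2 is one option consistent with column 1 (E + L ≡ M (mod 10), carry-in 0) — take it ⇒ L=2.
Step 2. [col 1: E + L ≡ M (mod 10)] several values work for M in column 1 (E + L ≡ M (mod 10), carry-in 0); try M=6, so M=6.
Step 3. [col 1: E + L ≡ M (mod 10)] column 1: given L=2, M=6, carry-in 0, and digits 2,6 already taken and all letters distinct, E+L≡M (mod 10) forces E=4. So E=4.
Step 4. [B] the sum has 7 digits but both addends have 6; that extra leading digit B is the final carry, namely 1, so B=1.
Step 5. [col 2: M + I ≡ W (mod 10)] column 2 (M + I ≡ W (mod 10), carry-in 0) doesn't pin I yet; pick I=9 and continue ⇒ I=9.
Step 6. [col 2: M + I ≡ W (mod 10)] in column 2 we have M+I≡W with carry-in 0; given M=6, I=9 and digits 1,2,4,6,9 already taken and all letters distinct, that pins W to 5 ⇒ W=5.
Step 7. [col 3: X + I ≡ X (mod 10)] several values work for X in column 3 (X + I ≡ X (mod 10), carry-in 1); try X=3. So X=3.
Step 8. [col 4: B + C ≡ I (mod 10)] from column 4 (B=1, I=9, carry-in 1, digits 1,2,3,4,5,6,9 already taken and all letters distinct): C must equal 7, so C=7.
Step 9. [col 5: Y + C ≡ W (mod 10)] column 5: given C=7, W=5, carry-in 0, and digits 1,2,3,4,5,6,7,9 already taken and all letters distinct, Y+C≡W (mod 10) forces Y=8 ⇒ Y=8.
Step 10. [col 6: E + W ≡ J (mod 10)] from column 6 (E=4, W=5, carry-in 1, digits 1,2,3,4,5,6,7,8,9 already taken and all letters distinct): J must equal 0, so J=0.

Answer: B=1, C=7, E=4, I=9, J=0, L=2, M=6, W=5, X=3, Y=8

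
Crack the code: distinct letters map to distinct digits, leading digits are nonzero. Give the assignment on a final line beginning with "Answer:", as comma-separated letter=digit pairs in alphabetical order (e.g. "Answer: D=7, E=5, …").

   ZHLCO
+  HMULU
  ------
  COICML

Step 1. [C] C is the leading digit of a 6-digit sum of two 5-digit numbers; the final carry is exactly 1, so C=1.
Step 2. [col 1: O + U ≡ L (mod 10)] O=3 is one option consistent with column 1 (O + U ≡ L (mod 10), carry-in 0) — take it, so O=3.
Step 3. [col 1: O + U ≡ L (mod 10)] column 1 (O + U ≡ L (mod 10), carry-in 0) doesn't pin U yet; pick U=9 and continue ⇒ U=9.
Step 4. [col 1: O + U ≡ L (mod 10)] in column 1 we have O+U≡L with carry-in 0; given O=3, U=9 and digits 1,3,9 already taken and all letters distinct, that pins L to 2, so L=2.
Step 5. [col 2: C + L ≡ M (mod 10)] column 2 reads C+L+carry(1)=M with C=1, L=2; with digits 1,2,3,9 already taken and all letters distinct, the only value for M is 4. So M=4.
Step 6. [col 4: H + M ≡ I (mod 10)] I=0 is one option consistent with column 4 (H + M ≡ I (mod 10), carry-in 1) — take it, so I=0.
Step 7. [col 4: H + M ≡ I (mod 10)] in column 4 we have H+M≡I with carry-in 1; given M=4, I=0 and digits 0,1,2,3,4,9 already taken and all letters distinct, that pins H to 5, so H=5.
Step 8. [col 5: Z + H ≡ O (mod 10)] in column 5 we have Z+H≡O with carry-in 1; given H=5, O=3 and digits 0,1,2,3,4,5,9 already taken and all letters distinct, that pins Z to 7, so Z=7.

Answer: C=1, H=5, I=0, L=2, M=4, O=3, U=9, Z=7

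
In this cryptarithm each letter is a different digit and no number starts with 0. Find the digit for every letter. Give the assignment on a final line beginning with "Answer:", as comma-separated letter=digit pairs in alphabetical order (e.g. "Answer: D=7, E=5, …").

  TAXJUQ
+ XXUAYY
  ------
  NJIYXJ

Step 1. [col 1: Q + Y ≡ J (mod 10)] several values work for J in column 1 (Q + Y ≡ J (mod 10), carry-in 0); try J=3, so J=3.
Step 2. [col 1: Q + Y ≡ J (mod 10)] column 1 (Q + Y ≡ J (mod 10), carry-in 0) doesn't pin Y yet; pick Y=6 and continue ⇒ Y=6.
Step 3. [col 1: Q + Y ≡ J (mod 10)] in column 1 we have Q+Y≡J with carry-in 0; given Y=6, J=3 and digits 3,6 already taken and all letters distinct, that pins Q to 7, so Q=7.
Step 4. [col 2: U + Y ≡ X (mod 10)] several values work for X in column 2 (U + Y ≡ X (mod 10), carry-in 1); try X=1 ⇒ X=1.
Step 5. [col 2: U + Y ≡ X (mod 10)] column 2 reads U+Y+carry(1)=X with Y=6, X=1; with digits 1,3,6,7 already taken and all letters distinct, the only value for U is 4 ⇒ U=4.
Step 6. [col 3: J + A ≡ Y (mod 10)] column 3: given J=3, Y=6, carry-in 1, and digits 1,3,4,6,7 already taken and all letters distinct, J+A≡Y (mod 10) forces A=2. So A=2.
Step 7. [col 4: X + U ≡ I (mod 10)] column 4: given X=1, U=4, carry-in 0, and digits 1,2,3,4,6,7 already taken and all letters distinct, X+U≡I (mod 10) forces I=5. So I=5.
Step 8. [col 6: T + X ≡ N (mod 10)] column 6 (T + X ≡ N (mod 10), carry-in 0) doesn't pin N yet; pick N=9 and continue, so N=9.
Step 9. [col 6: T + X ≡ N (mod 10)] column 6: given X=1, N=9, carry-in 0, and digits 1,2,3,4,5,6,7,9 already taken and all letters distinct, T+X≡N (mod 10) forces T=8 ⇒ T=8.

Answer: A=2, I=5, J=3, N=9, Q=7, T=8, U=4, X=1, Y=6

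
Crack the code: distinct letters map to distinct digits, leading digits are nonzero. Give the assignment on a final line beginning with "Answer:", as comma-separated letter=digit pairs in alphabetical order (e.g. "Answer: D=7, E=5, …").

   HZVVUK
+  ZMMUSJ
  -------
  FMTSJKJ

Step 1. [col 1: K + J ≡ J (mod 10)] in column 1 we have K+J≡J with carry-in 0; given nothing yet and all letters distinct, none taken yet, that pins K to 0, so K=0.
Step 2. [F] F is the leading digit of a 7-digit sum of two 6-digit numbers; the final carry is exactly 1 ⇒ F=1.
Step 3. [col 1: K + J ≡ J (mod 10)] J=9 is one option consistent with column 1 (K + J ≡ J (mod 10), carry-in 0) — take it ⇒ J=9.
Step 4. [col 2: U + S ≡ K (mod 10)] no forcing yet in column 2 (carry-in 0); U=3 is free and consistent — try it. So U=3.
Step 5. [col 2: U + S ≡ K (mod 10)] column 2 reads U+S+carry(0)=K with U=3, K=0; with digits 0,1,3,9 already taken and all letters distinct, the only value for S is 7. So S=7.
Step 6. [col 3: V + U ≡ J (mod 10)] column 3: given U=3, J=9, carry-in 1, and digits 0,1,3,7,9 already taken and all letters distinct, V+U≡J (mod 10) forces V=5 ⇒ V=5.
Step 7. [col 4: V + M ≡ S (mod 10)] in column 4 we have V+M≡S with carry-in 0; given V=5, S=7 and digits 0,1,3,5,7,9 already taken and all letters distinct, that pins M to 2. So M=2.
Step 8. [col 5: Z + M ≡ T (mod 10)] T=6 is one option consistent with column 5 (Z + M ≡ T (mod 10), carry-in 0) — take it. So T=6.
Step 9. [col 5: Z + M ≡ T (mod 10)] column 5 reads Z+M+carry(0)=T with M=2, T=6; with digits 0,1,2,3,5,6,7,9 already taken and all letters distinct, the only value for Z is 4 ⇒ Z=4.
Step 10. [col 6: H + Z ≡ M (mod 10)] from column 6 (Z=4, M=2, carry-in 0, digits 0,1,2,3,4,5,6,7,9 already taken and all letters distinct): H must equal 8. So H=8.

Answer: F=1, H=8, J=9, K=0, M=2, S=7, T=6, U=3, V=5, Z=4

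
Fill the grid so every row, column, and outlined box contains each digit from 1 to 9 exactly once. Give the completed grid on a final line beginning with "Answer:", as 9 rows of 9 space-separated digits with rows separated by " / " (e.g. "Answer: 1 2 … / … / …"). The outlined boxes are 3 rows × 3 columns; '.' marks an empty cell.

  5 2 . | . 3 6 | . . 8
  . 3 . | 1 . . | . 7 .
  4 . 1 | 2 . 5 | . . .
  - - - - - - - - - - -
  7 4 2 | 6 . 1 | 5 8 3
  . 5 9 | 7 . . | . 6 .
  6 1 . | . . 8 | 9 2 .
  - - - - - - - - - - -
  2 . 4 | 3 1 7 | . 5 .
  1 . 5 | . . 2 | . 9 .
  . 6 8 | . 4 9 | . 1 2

Step 1. [r8c7∈{3,4,6,7,8}] across row 8, 3 lands solely at r8c7, so r8c7=3.
Step 2. [r8c9∈{4,6,7}] in row 8, 4 fits only at r8c9 ⇒ r8c9=4.
Step 3. [r3c2∈{7,8,9}] across col 2, 8 lands solely at r3c2. So r3c2=8.
Step 4. [r3c7∈{6}] r3c7 has the single candidate 6, so r3c7=6.
Step 5. [r5c7∈{1,4}] in box 6, 4 fits only at r5c7 ⇒ r5c7=4.
Step 6. [r1c4∈{4,9}] r1c4 is the only open cell in row 1 admitting 9. So r1c4=9.
Step 7. [r2c9∈{5,9}] r2c9 is the only open cell in row 2 admitting 5 ⇒ r2c9=5.
Step 8. [r5c1∈{3,8}] r5c1 is the only open cell in row 5 admitting 8. So r5c1=8.
Step 9. [r6c4∈{4,5}] row 6 places 4 nowhere but r6c4. So r6c4=4.
Step 10. [r2c5∈{8}] only 8 remains possible at r2c5 ⇒ r2c5=8.
Step 11. [r1c8∈{4}] only 4 remains possible at r1c8 ⇒ r1c8=4.
Step 12. [r5c9∈{1}] r5c9's peers cover all but 1 ⇒ r5c9=1.
Step 13. [r5c5∈{2}] r5c5 has the single candidate 2 ⇒ r5c5=2.
Step 14. [r6c5∈{5}] r6c5 has the single candidate 5, so r6c5=5.
Step 15. [r3c5∈{7}] only 7 remains possible at r3c5 ⇒ r3c5=7.
Step 16. [r2c6∈{4}] r2c6's peers cover all but 4. So r2c6=4.
Step 17. [r6c3∈{3}] only 3 remains possible at r6c3, so r6c3=3.
Step 18. [r9c4∈{5}] r9c4 is down to just 5 ⇒ r9c4=5.
Step 19. [r5c6∈{3}] r5c6's peers cover all but 3, so r5c6=3.
Step 20. [r4c5∈{9}] only 9 remains possible at r4c5 ⇒ r4c5=9.
Step 21. [r9c1∈{3}] nothing but 3 survives at r9c1 ⇒ r9c1=3.
Step 22. [r8c2∈{7}] r8c2 has the single candidate 7. So r8c2=7.
Step 23. [r9c7∈{7}] r9c7's peers cover all but 7, so r9c7=7.
Step 24. [r7c9∈{6}] r7c9's peers cover all but 6, so r7c9=6.
Step 25. [r3c9∈{9}] only 9 remains possible at r3c9, so r3c9=9.
Step 26. [r7c7∈{8}] r7c7's peers cover all but 8, so r7c7=8.
Step 27. [r1c3∈{7}] r1c3 is down to just 7, so r1c3=7.
Step 28. [r3c8∈{3}] r3c8 has the single candidate 3 ⇒ r3c8=3.
Step 29. [r7c2∈{9}] r7c2 is down to just 9. So r7c2=9.
Step 30. [r1c7∈{1}] nothing but 1 survives at r1c7 ⇒ r1c7=1.
Step 31. [r8c5∈{6}] only 6 remains possible at r8c5 ⇒ r8c5=6.
Step 32. [r8c4∈{8}] only 8 remains possible at r8c4. So r8c4=8.
Step 33. [r2c1∈{9}] r2c1's peers cover all but 9 ⇒ r2c1=9.
Step 34. [r6c9∈{7}] r6c9's peers cover all but 7 ⇒ r6c9=7.
Step 35. [r2c7∈{2}] r2c7's peers cover all but 2. So r2c7=2.
Step 36. [r2c3∈{6}] r2c3's peers cover all but 6 ⇒ r2c3=6.

Answer: 5 2 7 9 3 6 1 4 8 / 9 3 6 1 8 4 2 7 5 / 4 8 1 2 7 5 6 3 9 / 7 4 2 6 9 1 5 8 3 / 8 5 9 7 2 3 4 6 1 / 6 1 3 4 5 8 9 2 7 / 2 9 4 3 1 7 8 5 6 / 1 7 5 8 6 2 3 9 4 / 3 6 8 5 4 9 7 1 2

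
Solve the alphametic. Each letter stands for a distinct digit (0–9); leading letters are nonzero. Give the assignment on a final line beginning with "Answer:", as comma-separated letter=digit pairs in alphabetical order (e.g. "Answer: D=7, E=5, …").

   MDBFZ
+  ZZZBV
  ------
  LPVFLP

Step 1. [col 1: Z + V ≡ P (mod 10)] column 1 (Z + V ≡ P (mod 10), carry-in 0) doesn't pin V yet; pick V=3 and continue. So V=3.
Step 2. [col 1: Z + V ≡ P (mod 10)] Z=7 is one option consistent with column 1 (Z + V ≡ P (mod 10), carry-in 0) — take it. So Z=7.
Step 3. [col 1: Z + V ≡ P (mod 10)] column 1 reads Z+V+carry(0)=P with Z=7, V=3; with digits 3,7 already taken and all letters distinct, the only value for P is 0, so P=0.
Step 4. [col 2: F + B ≡ L (mod 10)] several values work for F in column 2 (F + B ≡ L (mod 10), carry-in 1); try F=4, so F=4.
Step 5. [col 2: F + B ≡ L (mod 10)] several values work for L in column 2 (F + B ≡ L (mod 10), carry-in 1); try L=1. So L=1.
Step 6. [col 2: F + B ≡ L (mod 10)] column 2 reads F+B+carry(1)=L with F=4, L=1; with digits 0,1,3,4,7 already taken and all letters distinct, the only value for B is 6, so B=6.
Step 7. [col 4: D + Z ≡ V (mod 10)] column 4 reads D+Z+carry(1)=V with Z=7, V=3; with digits 0,1,3,4,6,7 already taken and all letters distinct, the only value for D is 5 ⇒ D=5.
Step 8. [col 5: M + Z ≡ P (mod 10)] column 5 reads M+Z+carry(1)=P with Z=7, P=0; with digits 0,1,3,4,5,6,7 already taken and all letters distinct, the only value for M is 2, so M=2.

Answer: B=6, D=5, F=4, L=1, M=2, P=0, V=3, Z=7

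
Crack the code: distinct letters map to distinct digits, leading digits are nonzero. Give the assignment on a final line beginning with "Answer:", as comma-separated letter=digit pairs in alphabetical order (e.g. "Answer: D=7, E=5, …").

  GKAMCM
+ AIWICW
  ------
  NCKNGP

Step 1. [col 1: M + W ≡ P (mod 10)] M=6 is one option consistent with column 1 (M + W ≡ P (mod 10), carry-in 0) — take it, so M=6.
Step 2. [col 1: M + W ≡ P (mod 10)] column 1 (M + W ≡ P (mod 10), carry-in 0) doesn't pin W yet; pick W=9 and continue, so W=9.
Step 3. [col 1: M + W ≡ P (mod 10)] from column 1 (M=6, W=9, carry-in 0, digits 6,9 already taken and all letters distinct): P must equal 5, so P=5.
Step 4. [col 2: C + C ≡ G (mod 10)] column 2 (C + C ≡ G (mod 10), carry-in 1) doesn't pin G yet; pick G=7 and continue, so G=7.
Step 5. [col 2: C + C ≡ G (mod 10)] column 2 (C + C ≡ G (mod 10), carry-in 1) doesn't pin C yet; pick C=3 and continue, so C=3.
Step 6. [col 3: M + I ≡ N (mod 10)] several values work for I in column 3 (M + I ≡ N (mod 10), carry-in 0); try I=2, so I=2.
Step 7. [col 3: M + I ≡ N (mod 10)] in column 3 we have M+I≡N with carry-in 0; given M=6, I=2 and digits 2,3,5,6,7,9 already taken and all letters distinct, that pins N to 8, so N=8.
Step 8. [col 4: A + W ≡ K (mod 10)] column 4 reads A+W+carry(0)=K with W=9; with digits 2,3,5,6,7,8,9 already taken and all letters distinct, the only value for A is 1 ⇒ A=1.
Step 9. [col 4: A + W ≡ K (mod 10)] column 4: given A=1, W=9, carry-in 0, and digits 1,2,3,5,6,7,8,9 already taken and all letters distinct, A+W≡K (mod 10) forces K=0. So K=0.

Answer: A=1, C=3, G=7, I=2, K=0, M=6, N=8, P=5, W=9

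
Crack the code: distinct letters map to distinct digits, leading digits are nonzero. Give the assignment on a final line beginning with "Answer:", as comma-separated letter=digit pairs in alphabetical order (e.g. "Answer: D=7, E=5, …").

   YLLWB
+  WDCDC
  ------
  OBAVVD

Step 1. [O] O is the leading digit of a 6-digit sum of two 5-digit numbers; the final carry is exactly 1. So O=1.
Step 2. [col 1: B + C ≡ D (mod 10)] D=0 is one option consistent with column 1 (B + C ≡ D (mod 10), carry-in 0) — take it, so D=0.
Step 3. [col 1: B + C ≡ D (mod 10)] column 1 (B + C ≡ D (mod 10), carry-in 0) doesn't pin B yet; pick B=2 and continue, so B=2.
Step 4. [col 1: B + C ≡ D (mod 10)] column 1 reads B+C+carry(0)=D with B=2, D=0; with digits 0,1,2 already taken and all letters distinct, the only value for C is 8, so C=8.
Step 5. [col 2: W + D ≡ V (mod 10)] no forcing yet in column 2 (carry-in 1); V=4 is free and consistent — try it. So V=4.
Step 6. [col 2: W + D ≡ V (mod 10)] column 2 reads W+D+carry(1)=V with D=0, V=4; with digits 0,1,2,4,8 already taken and all letters distinct, the only value for W is 3 ⇒ W=3.
Step 7. [col 3: L + C ≡ V (mod 10)] column 3: given C=8, V=4, carry-in 0, and digits 0,1,2,3,4,8 already taken and all letters distinct, L+C≡V (mod 10) forces L=6 ⇒ L=6.
Step 8. [col 4: L + D ≡ A (mod 10)] column 4 reads L+D+carry(1)=A with L=6, D=0; with digits 0,1,2,3,4,6,8 already taken and all letters distinct, the only value for A is 7 ⇒ A=7.
Step 9. [col 5: Y + W ≡ B (mod 10)] from column 5 (W=3, B=2, carry-in 0, digits 0,1,2,3,4,6,7,8 already taken and all letters distinct): Y must equal 9. So Y=9.

Answer: A=7, B=2, C=8, D=0, L=6, O=1, V=4, W=3, Y=9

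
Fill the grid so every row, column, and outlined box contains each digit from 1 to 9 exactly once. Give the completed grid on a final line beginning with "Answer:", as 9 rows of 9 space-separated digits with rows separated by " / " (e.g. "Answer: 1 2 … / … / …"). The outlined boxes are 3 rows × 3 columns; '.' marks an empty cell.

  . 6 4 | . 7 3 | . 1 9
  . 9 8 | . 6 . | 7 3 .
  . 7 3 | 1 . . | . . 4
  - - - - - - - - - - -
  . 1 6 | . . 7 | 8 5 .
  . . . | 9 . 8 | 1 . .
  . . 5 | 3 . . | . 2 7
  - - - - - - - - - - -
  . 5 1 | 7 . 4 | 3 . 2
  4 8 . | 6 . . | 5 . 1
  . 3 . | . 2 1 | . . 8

Step 1. [r8c6∈{9}] only 9 remains possible at r8c6, so r8c6=9.
Step 2. [r9c3∈{7,9}] across col 3, 9 lands solely at r9c3 ⇒ r9c3=9.
Step 3. [r5c2∈{2,4}] r5c2 is the only open cell in col 2 admitting 2, so r5c2=2.
Step 4. [r6c7∈{4,6,9}] 9 has one home in col 7: r6c7. So r6c7=9.
Step 5. [r2c9∈{5}] r2c9 is down to just 5. So r2c9=5.
Step 6. [r3c6∈{2,5}] 5 has one home in col 6: r3c6 ⇒ r3c6=5.
Step 7. [r4c5∈{4}] nothing but 4 survives at r4c5 ⇒ r4c5=4.
Step 8. [r1c7∈{2}] r1c7 is down to just 2 ⇒ r1c7=2.
Step 9. [r8c8∈{7}] r8c8 has the single candidate 7, so r8c8=7.
Step 10. [r5c8∈{4,6}] 4 has one home in row 5: r5c8. So r5c8=4.
Step 11. [r9c8∈{6}] only 6 remains possible at r9c8 ⇒ r9c8=6.
Step 12. [r2c6∈{2}] r2c6 is down to just 2. So r2c6=2.
Step 13. [r4c9∈{3}] r4c9 has the single candidate 3. So r4c9=3.
Step 14. [r1c4∈{8}] nothing but 8 survives at r1c4, so r1c4=8.
Step 15. [r9c1∈{7}] r9c1 is down to just 7 ⇒ r9c1=7.
Step 16. [r6c5∈{1}] nothing but 1 survives at r6c5. So r6c5=1.
Step 17. [r3c7∈{6}] nothing but 6 survives at r3c7 ⇒ r3c7=6.
Step 18. [r9c4∈{5}] nothing but 5 survives at r9c4. So r9c4=5.
Step 19. [r5c9∈{6}] nothing but 6 survives at r5c9. So r5c9=6.
Step 20. [r8c5∈{3}] r8c5 is down to just 3. So r8c5=3.
Step 21. [r6c2∈{4}] r6c2's peers cover all but 4, so r6c2=4.
Step 22. [r8c3∈{2}] r8c3 has the single candidate 2. So r8c3=2.
Step 23. [r1c1∈{5}] r1c1's peers cover all but 5 ⇒ r1c1=5.
Step 24. [r7c8∈{9}] nothing but 9 survives at r7c8 ⇒ r7c8=9.
Step 25. [r2c4∈{4}] only 4 remains possible at r2c4 ⇒ r2c4=4.
Step 26. [r3c5∈{9}] r3c5's peers cover all but 9. So r3c5=9.
Step 27. [r3c8∈{8}] r3c8 is down to just 8. So r3c8=8.
Step 28. [r5c1∈{3}] nothing but 3 survives at r5c1 ⇒ r5c1=3.
Step 29. [r7c1∈{6}] r7c1 is down to just 6. So r7c1=6.
Step 30. [r7c5∈{8}] r7c5 has the single candidate 8 ⇒ r7c5=8.
Step 31. [r3c1∈{2}] r3c1 is down to just 2 ⇒ r3c1=2.
Step 32. [r5c3∈{7}] nothing but 7 survives at r5c3 ⇒ r5c3=7.
Step 33. [r6c6∈{6}] r6c6 has the single candidate 6 ⇒ r6c6=6.
Step 34. [r4c4∈{2}] nothing but 2 survives at r4c4 ⇒ r4c4=2.
Step 35. [r2c1∈{1}] nothing but 1 survives at r2c1 ⇒ r2c1=1.
Step 36. [r9c7∈{4}] r9c7 is down to just 4. So r9c7=4.
Step 37. [r6c1∈{8}] r6c1 is down to just 8 ⇒ r6c1=8.
Step 38. [r5c5∈{5}] nothing but 5 survives at r5c5. So r5c5=5.
Step 39. [r4c1∈{9}] r4c1's peers cover all but 9. So r4c1=9.

Answer: 5 6 4 8 7 3 2 1 9 / 1 9 8 4 6 2 7 3 5 / 2 7 3 1 9 5 6 8 4 / 9 1 6 2 4 7 8 5 3 / 3 2 7 9 5 8 1 4 6 / 8 4 5 3 1 6 9 2 7 / 6 5 1 7 8 4 3 9 2 / 4 8 2 6 3 9 5 7 1 / 7 3 9 5 2 1 4 6 8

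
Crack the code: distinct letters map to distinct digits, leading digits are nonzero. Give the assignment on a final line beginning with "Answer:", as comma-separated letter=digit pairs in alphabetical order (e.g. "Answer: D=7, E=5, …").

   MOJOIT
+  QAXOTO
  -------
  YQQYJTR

Step 1. [col 1: T + O ≡ R (mod 10)] no forcing yet in column 1 (carry-in 0); O=3 is free and consistent — try it, so O=3.
Step 2. [col 1: T + O ≡ R (mod 10)] column 1 (T + O ≡ R (mod 10), carry-in 0) doesn't pin T yet; pick T=4 and continue, so T=4.
Step 3. [Y] Y is the leading digit of a 7-digit sum of two 6-digit numbers; the final carry is exactly 1. So Y=1.
Step 4. [col 1: T + O ≡ R (mod 10)] column 1 reads T+O+carry(0)=R with T=4, O=3; with digits 1,3,4 already taken and all letters distinct, the only value for R is 7. So R=7.
Step 5. [col 2: I + T ≡ T (mod 10)] in column 2 we have I+T≡T with carry-in 0; given T=4 and digits 1,3,4,7 already taken and all letters distinct, that pins I to 0. So I=0.
Step 6. [col 3: O + O ≡ J (mod 10)] column 3: given O=3, carry-in 0, and digits 0,1,3,4,7 already taken and all letters distinct, O+O≡J (mod 10) forces J=6. So J=6.
Step 7. [col 4: J + X ≡ Y (mod 10)] column 4: given J=6, Y=1, carry-in 0, and digits 0,1,3,4,6,7 already taken and all letters distinct, J+X≡Y (mod 10) forces X=5, so X=5.
Step 8. [col 5: O + A ≡ Q (mod 10)] column 5 reads O+A+carry(1)=Q with O=3; with digits 0,1,3,4,5,6,7 already taken and all letters distinct, the only value for A is 8. So A=8.
Step 9. [col 5: O + A ≡ Q (mod 10)] from column 5 (O=3, A=8, carry-in 1, digits 0,1,3,4,5,6,7,8 already taken and all letters distinct): Q must equal 2. So Q=2.
Step 10. [col 6: M + Q ≡ Q (mod 10)] column 6: given Q=2, carry-in 1, and digits 0,1,2,3,4,5,6,7,8 already taken and all letters distinct, M+Q≡Q (mod 10) forces M=9 ⇒ M=9.

Answer: A=8, I=0, J=6, M=9, O=3, Q=2, R=7, T=4, X=5, Y=1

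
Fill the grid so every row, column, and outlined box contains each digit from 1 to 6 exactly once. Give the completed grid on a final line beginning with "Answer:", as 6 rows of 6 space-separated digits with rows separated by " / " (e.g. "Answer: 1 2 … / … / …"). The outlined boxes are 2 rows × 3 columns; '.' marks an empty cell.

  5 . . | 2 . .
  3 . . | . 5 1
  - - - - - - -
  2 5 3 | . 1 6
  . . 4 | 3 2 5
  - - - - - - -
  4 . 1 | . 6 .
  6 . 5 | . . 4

Step 1. [r6c2∈{2,3}] 2 has one home in row 6: r6c2 ⇒ r6c2=2.
Step 2. [r4c2∈{1,6}] in row 4, 6 fits only at r4c2. So r4c2=6.
Step 3. [r1c5∈{3,4}] r1c5 is the only open cell in col 5 admitting 4 ⇒ r1c5=4.
Step 4. [r5c6∈{2,3}] row 5 places 2 nowhere but r5c6. So r5c6=2.
Step 5. [r1c3∈{6}] r1c3's peers cover all but 6. So r1c3=6.
Step 6. [r1c2∈{1}] only 1 remains possible at r1c2, so r1c2=1.
Step 7. [r6c5∈{3}] r6c5 is down to just 3, so r6c5=3.
Step 8. [r1c6∈{3}] only 3 remains possible at r1c6, so r1c6=3.
Step 9. [r4c1∈{1}] r4c1 is down to just 1 ⇒ r4c1=1.
Step 10. [r5c2∈{3}] nothing but 3 survives at r5c2, so r5c2=3.
Step 11. [r5c4∈{5}] r5c4 is down to just 5, so r5c4=5.
Step 12. [r2c4∈{6}] nothing but 6 survives at r2c4 ⇒ r2c4=6.
Step 13. [r6c4∈{1}] r6c4 is down to just 1 ⇒ r6c4=1.
Step 14. [r3c4∈{4}] only 4 remains possible at r3c4, so r3c4=4.
Step 15. [r2c3∈{2}] r2c3's peers cover all but 2 ⇒ r2c3=2.
Step 16. [r2c2∈{4}] r2c2 has the single candidate 4. So r2c2=4.

Answer: 5 1 6 2 4 3 / 3 4 2 6 5 1 / 2 5 3 4 1 6 / 1 6 4 3 2 5 / 4 3 1 5 6 2 / 6 2 5 1 3 4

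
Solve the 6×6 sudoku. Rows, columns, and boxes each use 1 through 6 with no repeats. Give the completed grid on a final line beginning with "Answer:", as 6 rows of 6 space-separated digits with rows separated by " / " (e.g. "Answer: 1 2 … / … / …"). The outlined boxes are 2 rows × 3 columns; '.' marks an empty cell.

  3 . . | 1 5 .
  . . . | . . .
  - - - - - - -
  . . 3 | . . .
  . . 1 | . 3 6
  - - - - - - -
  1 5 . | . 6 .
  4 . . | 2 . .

Step 1. [r2c4∈{3,4,6}] 6 has one home in col 4: r2c4. So r2c4=6.
Step 2. [r2c6∈{2,3,4}] r2c6 is the only open cell in row 2 admitting 3 ⇒ r2c6=3.
Step 3. [r5c6∈{4}] r5c6's peers cover all but 4. So r5c6=4.
Step 4. [r1c6∈{2}] only 2 remains possible at r1c6 ⇒ r1c6=2.
Step 5. [r3c5∈{1,2,4}] r3c5 is the only open cell in col 5 admitting 2 ⇒ r3c5=2.
Step 6. [r2c3∈{2,4,5}] 5 has one home in col 3: r2c3, so r2c3=5.
Step 7. [r1c3∈{4,6}] col 3 places 4 nowhere but r1c3. So r1c3=4.
Step 8. [r3c6∈{1,5}] row 3 places 1 nowhere but r3c6 ⇒ r3c6=1.
Step 9. [r3c1∈{5,6}] col 1 places 6 nowhere but r3c1 ⇒ r3c1=6.
Step 10. [r2c1∈{2}] nothing but 2 survives at r2c1 ⇒ r2c1=2.
Step 11. [r3c4∈{4,5}] 5 has one home in row 3: r3c4 ⇒ r3c4=5.
Step 12. [r4c2∈{2,4}] across row 4, 2 lands solely at r4c2 ⇒ r4c2=2.
Step 13. [r6c2∈{3,6}] r6c2 is the only open cell in row 6 admitting 3 ⇒ r6c2=3.
Step 14. [r4c1∈{5}] r4c1 is down to just 5 ⇒ r4c1=5.
Step 15. [r6c5∈{1}] only 1 remains possible at r6c5, so r6c5=1.
Step 16. [r3c2∈{4}] r3c2 has the single candidate 4. So r3c2=4.
Step 17. [r6c6∈{5}] nothing but 5 survives at r6c6. So r6c6=5.
Step 18. [r2c2∈{1}] r2c2's peers cover all but 1. So r2c2=1.
Step 19. [r1c2∈{6}] nothing but 6 survives at r1c2 ⇒ r1c2=6.
Step 20. [r5c3∈{2}] only 2 remains possible at r5c3, so r5c3=2.
Step 21. [r5c4∈{3}] r5c4's peers cover all but 3 ⇒ r5c4=3.
Step 22. [r4c4∈{4}] only 4 remains possible at r4c4 ⇒ r4c4=4.
Step 23. [r2c5∈{4}] r2c5 has the single candidate 4 ⇒ r2c5=4.
Step 24. [r6c3∈{6}] nothing but 6 survives at r6c3. So r6c3=6.

Answer: 3 6 4 1 5 2 / 2 1 5 6 4 3 / 6 4 3 5 2 1 / 5 2 1 4 3 6 / 1 5 2 3 6 4 / 4 3 6 2 1 5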